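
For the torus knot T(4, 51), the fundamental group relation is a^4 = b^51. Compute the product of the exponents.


The relation is a^4 = b^51.
Product of exponents = 4 * 51
= 204

204


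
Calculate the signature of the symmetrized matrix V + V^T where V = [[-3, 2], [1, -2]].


Step 1: V + V^T = [[-6, 3], [3, -4]]
Step 2: trace = -10, det = 15
Step 3: Discriminant = (-10)^2 - 4*15 = 40
Step 4: Eigenvalues: -1.83772, -8.16228
Step 5: Signature = (# positive eigenvalues) - (# negative eigenvalues) = -2

-2


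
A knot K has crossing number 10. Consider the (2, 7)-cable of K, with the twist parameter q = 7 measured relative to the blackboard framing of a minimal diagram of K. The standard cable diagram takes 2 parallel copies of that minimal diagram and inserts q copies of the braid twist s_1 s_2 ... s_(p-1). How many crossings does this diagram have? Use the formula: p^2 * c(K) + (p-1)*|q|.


Step 1: Each of the c(K) crossings of the companion diagram becomes p*p = p^2 crossings among the p parallel strands, and each of the |q| twists s_1 s_2 ... s_(p-1) adds (p-1) crossings.
  Crossings = p^2 * c(K) + (p-1)*|q|
Step 2: = 2^2 * 10 + (2-1)*7
Step 3: = 4*10 + 1*7
Step 4: = 40 + 7 = 47

47


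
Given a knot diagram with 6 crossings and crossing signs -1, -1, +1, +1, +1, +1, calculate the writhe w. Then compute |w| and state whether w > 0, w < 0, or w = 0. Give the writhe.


Step 1: Count positive crossings (+1).
Positive crossings: 4
Step 2: Count negative crossings (-1).
Negative crossings: 2
Step 3: Writhe = (positive) - (negative)
w = 4 - 2 = 2
Step 4: |w| = 2, and w is positive

2


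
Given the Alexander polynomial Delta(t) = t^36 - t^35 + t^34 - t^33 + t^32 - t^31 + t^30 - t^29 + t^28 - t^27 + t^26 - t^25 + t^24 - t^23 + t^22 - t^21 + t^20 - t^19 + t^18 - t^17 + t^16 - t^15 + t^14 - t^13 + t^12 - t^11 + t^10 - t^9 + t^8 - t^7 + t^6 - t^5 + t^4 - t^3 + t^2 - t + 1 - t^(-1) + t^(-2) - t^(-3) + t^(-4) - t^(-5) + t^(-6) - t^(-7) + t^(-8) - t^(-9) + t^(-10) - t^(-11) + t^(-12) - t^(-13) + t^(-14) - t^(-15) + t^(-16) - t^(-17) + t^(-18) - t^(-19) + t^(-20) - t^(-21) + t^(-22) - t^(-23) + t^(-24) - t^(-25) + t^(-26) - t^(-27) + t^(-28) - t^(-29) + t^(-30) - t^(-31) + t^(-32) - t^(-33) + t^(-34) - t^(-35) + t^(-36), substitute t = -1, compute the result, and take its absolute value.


Step 1: The polynomial has 73 terms with alternating signs, exponents from 36 down to -36.
Step 2: Substitute t = -1. The i-th term has coefficient (-1)^i and exponent (m-i),
  so its value is (-1)^i * (-1)^(m-i) = (-1)^m = 1 for every i.
Step 3: All 73 terms equal 1, so Delta(-1) = 73 * (1) = 73
Step 4: |Delta(-1)| = 73

73


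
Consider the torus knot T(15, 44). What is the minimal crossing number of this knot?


For a torus knot T(p, q) with gcd(p,q)=1,
the crossing number is min(p*(q-1), q*(p-1)).
p*(q-1) = 15*43 = 645
q*(p-1) = 44*14 = 616
min(645, 616) = 616

616


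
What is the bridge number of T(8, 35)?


The bridge number of T(p,q) is min(p,q).
min(8, 35) = 8

8


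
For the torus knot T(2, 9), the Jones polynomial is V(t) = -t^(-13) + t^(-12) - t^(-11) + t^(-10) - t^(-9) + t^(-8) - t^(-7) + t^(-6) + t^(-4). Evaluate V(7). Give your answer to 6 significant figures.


Substituting t = 7 into V(t) = -t^(-13) + t^(-12) - t^(-11) + t^(-10) - t^(-9) + t^(-8) - t^(-7) + t^(-6) + t^(-4):
  (-)t^(-13) = -1.03211e-11
  (+)t^(-12) = 7.22476e-11
  (-)t^(-11) = -5.05733e-10
  (+)t^(-10) = 3.54013e-09
  (-)t^(-9) = -2.47809e-08
  (+)t^(-8) = 1.73467e-07
  (-)t^(-7) = -1.21427e-06
  (+)t^(-6) = 8.49986e-06
  (+)t^(-4) = 0.000416493
Sum = (-1.03211e-11) + (7.22476e-11) + (-5.05733e-10) + (3.54013e-09) + (-2.47809e-08) + (1.73467e-07) + (-1.21427e-06) + (8.49986e-06) + (0.000416493)
= 0.0004239305039
Rounded to 6 significant figures: 0.000423931

0.000423931


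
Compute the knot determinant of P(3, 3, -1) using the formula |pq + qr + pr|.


Step 1: Compute pq + qr + pr.
pq = 3*3 = 9
qr = 3*(-1) = -3
pr = 3*(-1) = -3
pq + qr + pr = 9 + (-3) + (-3) = 3
Step 2: Take absolute value.
det(P(3,3,-1)) = |3| = 3

3


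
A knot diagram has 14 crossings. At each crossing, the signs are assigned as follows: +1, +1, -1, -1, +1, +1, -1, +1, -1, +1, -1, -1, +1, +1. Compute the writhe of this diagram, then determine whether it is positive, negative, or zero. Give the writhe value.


Step 1: Count positive crossings (+1).
Positive crossings: 8
Step 2: Count negative crossings (-1).
Negative crossings: 6
Step 3: Writhe = (positive) - (negative)
w = 8 - 6 = 2
Step 4: |w| = 2, and w is positive

2


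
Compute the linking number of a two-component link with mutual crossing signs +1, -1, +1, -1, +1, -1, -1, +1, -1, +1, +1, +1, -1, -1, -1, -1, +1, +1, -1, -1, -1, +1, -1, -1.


Step 1: Count positive crossings: 10
Step 2: Count negative crossings: 14
Step 3: Sum of signs = 10 - 14 = -4
Step 4: Linking number = sum/2 = -4/2 = -2

-2


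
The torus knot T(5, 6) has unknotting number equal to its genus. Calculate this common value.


For a torus knot T(p,q), both the unknotting number and genus equal (p-1)(q-1)/2.
= (5-1)(6-1)/2
= 4*5/2
= 20/2 = 10

10


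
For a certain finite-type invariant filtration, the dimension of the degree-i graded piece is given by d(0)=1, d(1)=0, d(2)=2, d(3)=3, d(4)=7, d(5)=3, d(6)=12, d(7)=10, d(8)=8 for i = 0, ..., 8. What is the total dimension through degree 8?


Total dimension = d(0) + d(1) + ... + d(8)
= 1 + 0 + 2 + 3 + 7 + 3 + 12 + 10 + 8
= 46

46


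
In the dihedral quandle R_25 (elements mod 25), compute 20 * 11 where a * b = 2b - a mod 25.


20 * 11 = 2*11 - 20 mod 25
= 22 - 20 mod 25
= 2 mod 25 = 2

2


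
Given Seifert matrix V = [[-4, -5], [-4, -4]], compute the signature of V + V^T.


Step 1: V + V^T = [[-8, -9], [-9, -8]]
Step 2: trace = -16, det = -17
Step 3: Discriminant = (-16)^2 - 4*(-17) = 324
Step 4: Eigenvalues: 1, -17
Step 5: Signature = (# positive eigenvalues) - (# negative eigenvalues) = 0

0


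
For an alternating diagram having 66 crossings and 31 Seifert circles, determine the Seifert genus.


For alternating knots, g = (c - s + 1)/2.
= (66 - 31 + 1)/2
= 36/2 = 18

18


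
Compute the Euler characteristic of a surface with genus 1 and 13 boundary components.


chi = 2 - 2g - b
= 2 - 2*1 - 13
= 2 - 2 - 13 = -13

-13


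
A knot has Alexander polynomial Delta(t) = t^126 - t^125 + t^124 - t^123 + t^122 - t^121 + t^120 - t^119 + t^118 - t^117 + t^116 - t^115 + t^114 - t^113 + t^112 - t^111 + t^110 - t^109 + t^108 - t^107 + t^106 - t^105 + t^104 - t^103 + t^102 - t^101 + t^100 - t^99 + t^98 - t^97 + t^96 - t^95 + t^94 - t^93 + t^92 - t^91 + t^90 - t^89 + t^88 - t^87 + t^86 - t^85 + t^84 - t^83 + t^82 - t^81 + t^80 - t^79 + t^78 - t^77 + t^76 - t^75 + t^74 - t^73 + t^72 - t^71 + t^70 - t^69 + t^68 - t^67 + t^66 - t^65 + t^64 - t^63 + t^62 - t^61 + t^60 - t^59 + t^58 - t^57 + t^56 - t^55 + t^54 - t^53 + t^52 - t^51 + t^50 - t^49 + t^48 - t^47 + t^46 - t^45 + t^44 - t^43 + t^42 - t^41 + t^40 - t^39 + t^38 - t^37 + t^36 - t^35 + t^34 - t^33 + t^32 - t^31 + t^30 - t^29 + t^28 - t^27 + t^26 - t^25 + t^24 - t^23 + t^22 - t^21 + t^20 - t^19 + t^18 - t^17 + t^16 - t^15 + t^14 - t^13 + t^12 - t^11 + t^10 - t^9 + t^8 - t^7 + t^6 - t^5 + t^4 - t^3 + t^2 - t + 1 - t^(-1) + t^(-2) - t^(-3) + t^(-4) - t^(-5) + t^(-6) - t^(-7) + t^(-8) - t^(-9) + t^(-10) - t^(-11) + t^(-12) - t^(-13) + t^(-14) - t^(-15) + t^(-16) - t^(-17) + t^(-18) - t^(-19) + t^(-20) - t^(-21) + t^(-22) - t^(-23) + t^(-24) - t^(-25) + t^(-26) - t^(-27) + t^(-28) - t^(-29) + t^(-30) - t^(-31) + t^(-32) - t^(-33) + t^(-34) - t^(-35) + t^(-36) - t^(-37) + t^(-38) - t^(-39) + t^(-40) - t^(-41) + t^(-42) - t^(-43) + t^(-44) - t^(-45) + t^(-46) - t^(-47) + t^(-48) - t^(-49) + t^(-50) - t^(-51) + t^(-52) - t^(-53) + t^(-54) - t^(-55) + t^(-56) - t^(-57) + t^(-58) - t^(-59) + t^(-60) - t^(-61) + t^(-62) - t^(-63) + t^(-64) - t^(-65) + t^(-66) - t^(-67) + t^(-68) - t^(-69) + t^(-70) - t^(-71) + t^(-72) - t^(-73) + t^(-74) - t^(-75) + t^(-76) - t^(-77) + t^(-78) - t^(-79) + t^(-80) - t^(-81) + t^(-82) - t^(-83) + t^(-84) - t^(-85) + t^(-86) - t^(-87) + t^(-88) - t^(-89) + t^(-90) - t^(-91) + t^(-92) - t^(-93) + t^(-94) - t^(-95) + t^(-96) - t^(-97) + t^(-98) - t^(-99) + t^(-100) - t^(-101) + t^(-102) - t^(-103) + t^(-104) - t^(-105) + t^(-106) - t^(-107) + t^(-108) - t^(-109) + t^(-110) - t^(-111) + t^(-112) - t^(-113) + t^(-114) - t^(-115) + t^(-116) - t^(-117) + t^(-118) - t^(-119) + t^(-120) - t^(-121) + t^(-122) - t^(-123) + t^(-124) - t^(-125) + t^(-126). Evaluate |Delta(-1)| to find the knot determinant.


Step 1: The polynomial has 253 terms with alternating signs, exponents from 126 down to -126.
Step 2: Substitute t = -1. The i-th term has coefficient (-1)^i and exponent (m-i),
  so its value is (-1)^i * (-1)^(m-i) = (-1)^m = 1 for every i.
Step 3: All 253 terms equal 1, so Delta(-1) = 253 * (1) = 253
Step 4: |Delta(-1)| = 253

253


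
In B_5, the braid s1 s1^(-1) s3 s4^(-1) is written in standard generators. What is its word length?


The word length counts the number of generators (including inverses).
Listing each generator: s1, s1^(-1), s3, s4^(-1)
There are 4 generators in this braid word.

4


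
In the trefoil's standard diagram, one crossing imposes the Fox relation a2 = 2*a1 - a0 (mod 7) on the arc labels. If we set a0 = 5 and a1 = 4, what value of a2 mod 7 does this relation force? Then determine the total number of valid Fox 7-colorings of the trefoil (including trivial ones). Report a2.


Step 1: Apply the given crossing relation 2*a1 - a0 - a2 = 0 (mod 7).
  a2 = 2*a1 - a0 mod 7
  a2 = 2*4 - 5 mod 7
  a2 = 8 - 5 mod 7
  a2 = 3 mod 7 = 3
Step 2: The trefoil has determinant 3.
  Number of Fox p-colorings (p prime) is p^2 if p = 3, else p.
  Since 7 does not divide 3, only trivial (constant) colorings exist.
  (So the trial a0 = 5, a1 = 4 with a0 != a1 does NOT extend to a valid coloring of the whole trefoil: the other two crossing relations require 3*(a1 - a0) = 0 (mod 7), which fails.)
  Total colorings = 7
Step 3: a2 = 3, total Fox 7-colorings = 7

3


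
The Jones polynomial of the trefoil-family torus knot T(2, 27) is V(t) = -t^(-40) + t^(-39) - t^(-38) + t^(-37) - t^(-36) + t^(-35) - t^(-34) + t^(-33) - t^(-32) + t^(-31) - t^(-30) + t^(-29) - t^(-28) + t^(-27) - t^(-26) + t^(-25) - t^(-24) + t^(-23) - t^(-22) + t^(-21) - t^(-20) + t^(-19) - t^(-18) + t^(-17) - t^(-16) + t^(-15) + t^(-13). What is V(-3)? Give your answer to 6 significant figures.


Substituting t = -3 into V(t) = -t^(-40) + t^(-39) - t^(-38) + t^(-37) - t^(-36) + t^(-35) - t^(-34) + t^(-33) - t^(-32) + t^(-31) - t^(-30) + t^(-29) - t^(-28) + t^(-27) - t^(-26) + t^(-25) - t^(-24) + t^(-23) - t^(-22) + t^(-21) - t^(-20) + t^(-19) - t^(-18) + t^(-17) - t^(-16) + t^(-15) + t^(-13):
  (-)t^(-40) = -8.22526e-20
  (+)t^(-39) = -2.46758e-19
  (-)t^(-38) = -7.40274e-19
  (+)t^(-37) = -2.22082e-18
  (-)t^(-36) = -6.66246e-18
  (+)t^(-35) = -1.99874e-17
  (-)t^(-34) = -5.99622e-17
  (+)t^(-33) = -1.79887e-16
  (-)t^(-32) = -5.3966e-16
  (+)t^(-31) = -1.61898e-15
  (-)t^(-30) = -4.85694e-15
  (+)t^(-29) = -1.45708e-14
  (-)t^(-28) = -4.37124e-14
  (+)t^(-27) = -1.31137e-13
  (-)t^(-26) = -3.93412e-13
  (+)t^(-25) = -1.18024e-12
  (-)t^(-24) = -3.54071e-12
  (+)t^(-23) = -1.06221e-11
  (-)t^(-22) = -3.18664e-11
  (+)t^(-21) = -9.55991e-11
  (-)t^(-20) = -2.86797e-10
  (+)t^(-19) = -8.60392e-10
  (-)t^(-18) = -2.58117e-09
  (+)t^(-17) = -7.74352e-09
  (-)t^(-16) = -2.32306e-08
  (+)t^(-15) = -6.96917e-08
  (+)t^(-13) = -6.27225e-07
Sum = (-8.22526e-20) + (-2.46758e-19) + (-7.40274e-19) + (-2.22082e-18) + (-6.66246e-18) + (-1.99874e-17) + (-5.99622e-17) + (-1.79887e-16) + (-5.3966e-16) + (-1.61898e-15) + (-4.85694e-15) + (-1.45708e-14) + (-4.37124e-14) + (-1.31137e-13) + (-3.93412e-13) + (-1.18024e-12) + (-3.54071e-12) + (-1.06221e-11) + (-3.18664e-11) + (-9.55991e-11) + (-2.86797e-10) + (-8.60392e-10) + (-2.58117e-09) + (-7.74352e-09) + (-2.32306e-08) + (-6.96917e-08) + (-6.27225e-07)
= -7.317630535e-07
Rounded to 6 significant figures: -7.31763e-07

-7.31763e-07


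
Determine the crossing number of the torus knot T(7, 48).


For a torus knot T(p, q) with gcd(p,q)=1,
the crossing number is min(p*(q-1), q*(p-1)).
p*(q-1) = 7*47 = 329
q*(p-1) = 48*6 = 288
min(329, 288) = 288

288


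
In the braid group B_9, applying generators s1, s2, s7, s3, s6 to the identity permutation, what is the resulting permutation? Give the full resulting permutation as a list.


Starting with identity [1, 2, 3, 4, 5, 6, 7, 8, 9].
Apply generators in sequence:
  After s1: [2, 1, 3, 4, 5, 6, 7, 8, 9]
  After s2: [2, 3, 1, 4, 5, 6, 7, 8, 9]
  After s7: [2, 3, 1, 4, 5, 6, 8, 7, 9]
  After s3: [2, 3, 4, 1, 5, 6, 8, 7, 9]
  After s6: [2, 3, 4, 1, 5, 8, 6, 7, 9]
Final permutation: [2, 3, 4, 1, 5, 8, 6, 7, 9]

[2, 3, 4, 1, 5, 8, 6, 7, 9]


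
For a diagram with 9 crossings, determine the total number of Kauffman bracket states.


Each crossing contributes 2 choices (A-smoothing or B-smoothing).
Total states = 2^9 = 512

512


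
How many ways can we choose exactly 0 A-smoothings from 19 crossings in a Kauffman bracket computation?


We choose which 0 of 19 crossings get A-smoothings.
C(19, 0) = 19! / (0! * 19!)
= 1

1


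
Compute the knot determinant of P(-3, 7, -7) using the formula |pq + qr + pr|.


Step 1: Compute pq + qr + pr.
pq = (-3)*7 = -21
qr = 7*(-7) = -49
pr = (-3)*(-7) = 21
pq + qr + pr = -21 + (-49) + 21 = -49
Step 2: Take absolute value.
det(P(-3,7,-7)) = |-49| = 49

49


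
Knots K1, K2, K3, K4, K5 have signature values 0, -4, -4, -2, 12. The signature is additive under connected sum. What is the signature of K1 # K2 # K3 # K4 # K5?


The signature is additive under connected sum.
signature(K1 # K2 # K3 # K4 # K5) = (0) + (-4) + (-4) + (-2) + (12)
= 2

2


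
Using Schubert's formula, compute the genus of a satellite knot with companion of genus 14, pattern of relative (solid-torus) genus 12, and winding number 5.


Schubert: g(satellite) = g_rel(pattern) + |winding| * g(companion),
where g_rel(pattern) is the genus of the pattern relative to the solid torus.
= 12 + 5 * 14
= 12 + 70 = 82

82


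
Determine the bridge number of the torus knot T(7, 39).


The bridge number of T(p,q) is min(p,q).
min(7, 39) = 7

7


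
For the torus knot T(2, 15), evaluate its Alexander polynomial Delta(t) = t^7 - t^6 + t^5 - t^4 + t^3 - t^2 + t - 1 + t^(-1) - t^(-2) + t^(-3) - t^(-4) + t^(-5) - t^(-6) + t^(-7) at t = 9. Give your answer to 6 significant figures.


Substituting t = 9 into Delta(t) = t^7 - t^6 + t^5 - t^4 + t^3 - t^2 + t - 1 + t^(-1) - t^(-2) + t^(-3) - t^(-4) + t^(-5) - t^(-6) + t^(-7):
Term values: (4782969) + (-531441) + (59049) + (-6561) + (729) + (-81) + (9) + (-1) + (0.111111) + (-0.0123457) + (0.00137174) + (-0.000152416) + (1.69351e-05) + (-1.88168e-06) + (2.09075e-07)
Sum = 4304672.1
Rounded to 6 significant figures: 4.30467e+06

4.30467e+06


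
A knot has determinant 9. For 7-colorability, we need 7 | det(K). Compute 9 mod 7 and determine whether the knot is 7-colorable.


Step 1: A knot is p-colorable if and only if p divides its determinant.
Step 2: Compute 9 mod 7.
9 = 1 * 7 + 2
Step 3: 9 mod 7 = 2
Step 4: The knot is 7-colorable: no

2


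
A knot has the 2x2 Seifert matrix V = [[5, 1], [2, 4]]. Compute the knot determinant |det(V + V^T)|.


Step 1: Form V + V^T where V = [[5, 1], [2, 4]]
  V^T = [[5, 2], [1, 4]]
  V + V^T = [[10, 3], [3, 8]]
Step 2: det(V + V^T) = 10*8 - 3*3
  = 80 - 9 = 71
Step 3: Knot determinant = |det(V + V^T)| = |71| = 71

71


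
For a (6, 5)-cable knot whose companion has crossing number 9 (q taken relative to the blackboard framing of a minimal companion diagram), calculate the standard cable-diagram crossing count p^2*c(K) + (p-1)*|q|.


Step 1: Each of the c(K) crossings of the companion diagram becomes p*p = p^2 crossings among the p parallel strands, and each of the |q| twists s_1 s_2 ... s_(p-1) adds (p-1) crossings.
  Crossings = p^2 * c(K) + (p-1)*|q|
Step 2: = 6^2 * 9 + (6-1)*5
Step 3: = 36*9 + 5*5
Step 4: = 324 + 25 = 349

349


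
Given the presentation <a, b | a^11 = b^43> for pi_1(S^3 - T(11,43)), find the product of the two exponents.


The relation is a^11 = b^43.
Product of exponents = 11 * 43
= 473

473


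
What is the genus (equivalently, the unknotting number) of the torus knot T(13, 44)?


For a torus knot T(p,q), both the unknotting number and genus equal (p-1)(q-1)/2.
= (13-1)(44-1)/2
= 12*43/2
= 516/2 = 258

258


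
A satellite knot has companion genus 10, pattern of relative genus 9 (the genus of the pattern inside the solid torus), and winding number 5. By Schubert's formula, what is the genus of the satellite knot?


Schubert: g(satellite) = g_rel(pattern) + |winding| * g(companion),
where g_rel(pattern) is the genus of the pattern relative to the solid torus.
= 9 + 5 * 10
= 9 + 50 = 59

59


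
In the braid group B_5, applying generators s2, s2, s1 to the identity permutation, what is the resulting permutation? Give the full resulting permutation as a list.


Starting with identity [1, 2, 3, 4, 5].
Apply generators in sequence:
  After s2: [1, 3, 2, 4, 5]
  After s2: [1, 2, 3, 4, 5]
  After s1: [2, 1, 3, 4, 5]
Final permutation: [2, 1, 3, 4, 5]

[2, 1, 3, 4, 5]


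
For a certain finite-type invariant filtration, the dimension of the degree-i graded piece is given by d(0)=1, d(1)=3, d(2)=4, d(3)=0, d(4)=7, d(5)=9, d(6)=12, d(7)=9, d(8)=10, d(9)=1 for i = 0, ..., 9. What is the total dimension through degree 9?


Total dimension = d(0) + d(1) + ... + d(9)
= 1 + 3 + 4 + 0 + 7 + 9 + 12 + 9 + 10 + 1
= 56

56


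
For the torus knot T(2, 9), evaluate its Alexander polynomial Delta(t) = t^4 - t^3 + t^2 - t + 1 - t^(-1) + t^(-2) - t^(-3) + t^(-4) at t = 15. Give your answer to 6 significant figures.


Substituting t = 15 into Delta(t) = t^4 - t^3 + t^2 - t + 1 - t^(-1) + t^(-2) - t^(-3) + t^(-4):
Term values: (50625) + (-3375) + (225) + (-15) + (1) + (-0.0666667) + (0.00444444) + (-0.000296296) + (1.97531e-05)
Sum = 47460.9375
Rounded to 6 significant figures: 47460.9

47460.9


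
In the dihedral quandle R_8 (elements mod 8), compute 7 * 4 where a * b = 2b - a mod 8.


7 * 4 = 2*4 - 7 mod 8
= 8 - 7 mod 8
= 1 mod 8 = 1

1


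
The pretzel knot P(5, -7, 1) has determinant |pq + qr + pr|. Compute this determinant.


Step 1: Compute pq + qr + pr.
pq = 5*(-7) = -35
qr = (-7)*1 = -7
pr = 5*1 = 5
pq + qr + pr = -35 + (-7) + 5 = -37
Step 2: Take absolute value.
det(P(5,-7,1)) = |-37| = 37

37


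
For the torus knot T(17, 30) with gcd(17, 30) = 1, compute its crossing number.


For a torus knot T(p, q) with gcd(p,q)=1,
the crossing number is min(p*(q-1), q*(p-1)).
p*(q-1) = 17*29 = 493
q*(p-1) = 30*16 = 480
min(493, 480) = 480

480


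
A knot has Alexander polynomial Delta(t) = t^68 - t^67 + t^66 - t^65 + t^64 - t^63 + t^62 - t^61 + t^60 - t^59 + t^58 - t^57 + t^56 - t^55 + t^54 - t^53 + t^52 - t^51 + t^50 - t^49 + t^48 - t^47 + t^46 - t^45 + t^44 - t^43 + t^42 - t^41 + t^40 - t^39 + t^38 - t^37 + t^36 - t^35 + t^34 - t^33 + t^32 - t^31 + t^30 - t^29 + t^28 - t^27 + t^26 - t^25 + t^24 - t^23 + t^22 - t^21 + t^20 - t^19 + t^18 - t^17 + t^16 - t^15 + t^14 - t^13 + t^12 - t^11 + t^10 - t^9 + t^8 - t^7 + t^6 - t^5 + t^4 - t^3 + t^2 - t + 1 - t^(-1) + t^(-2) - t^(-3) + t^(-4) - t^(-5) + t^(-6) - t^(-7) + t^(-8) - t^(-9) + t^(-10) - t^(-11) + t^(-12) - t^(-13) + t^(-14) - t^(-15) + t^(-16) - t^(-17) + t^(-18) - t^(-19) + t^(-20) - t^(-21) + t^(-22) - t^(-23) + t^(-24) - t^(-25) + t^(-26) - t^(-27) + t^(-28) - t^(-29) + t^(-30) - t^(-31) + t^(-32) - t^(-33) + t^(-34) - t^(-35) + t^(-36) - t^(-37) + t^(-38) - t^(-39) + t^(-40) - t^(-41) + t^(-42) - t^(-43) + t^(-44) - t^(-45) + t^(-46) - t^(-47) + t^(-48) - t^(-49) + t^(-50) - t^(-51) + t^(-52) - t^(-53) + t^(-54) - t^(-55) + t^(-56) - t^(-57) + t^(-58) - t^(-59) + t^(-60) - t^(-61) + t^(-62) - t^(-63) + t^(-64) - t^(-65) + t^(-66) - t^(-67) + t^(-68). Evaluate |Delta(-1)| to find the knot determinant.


Step 1: The polynomial has 137 terms with alternating signs, exponents from 68 down to -68.
Step 2: Substitute t = -1. The i-th term has coefficient (-1)^i and exponent (m-i),
  so its value is (-1)^i * (-1)^(m-i) = (-1)^m = 1 for every i.
Step 3: All 137 terms equal 1, so Delta(-1) = 137 * (1) = 137
Step 4: |Delta(-1)| = 137

137


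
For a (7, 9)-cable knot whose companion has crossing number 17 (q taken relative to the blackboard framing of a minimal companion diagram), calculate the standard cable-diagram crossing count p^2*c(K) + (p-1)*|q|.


Step 1: Each of the c(K) crossings of the companion diagram becomes p*p = p^2 crossings among the p parallel strands, and each of the |q| twists s_1 s_2 ... s_(p-1) adds (p-1) crossings.
  Crossings = p^2 * c(K) + (p-1)*|q|
Step 2: = 7^2 * 17 + (7-1)*9
Step 3: = 49*17 + 6*9
Step 4: = 833 + 54 = 887

887


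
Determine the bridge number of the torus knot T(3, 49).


The bridge number of T(p,q) is min(p,q).
min(3, 49) = 3

3


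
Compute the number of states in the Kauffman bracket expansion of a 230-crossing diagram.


Each crossing contributes 2 choices (A-smoothing or B-smoothing).
Total states = 2^230 = 1725436586697640946858688965569256363112777243042596638790631055949824

1725436586697640946858688965569256363112777243042596638790631055949824


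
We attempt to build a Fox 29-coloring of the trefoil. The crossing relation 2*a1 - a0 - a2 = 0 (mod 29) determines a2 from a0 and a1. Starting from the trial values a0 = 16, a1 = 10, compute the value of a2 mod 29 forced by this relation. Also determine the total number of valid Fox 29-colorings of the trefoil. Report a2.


Step 1: Apply the given crossing relation 2*a1 - a0 - a2 = 0 (mod 29).
  a2 = 2*a1 - a0 mod 29
  a2 = 2*10 - 16 mod 29
  a2 = 20 - 16 mod 29
  a2 = 4 mod 29 = 4
Step 2: The trefoil has determinant 3.
  Number of Fox p-colorings (p prime) is p^2 if p = 3, else p.
  Since 29 does not divide 3, only trivial (constant) colorings exist.
  (So the trial a0 = 16, a1 = 10 with a0 != a1 does NOT extend to a valid coloring of the whole trefoil: the other two crossing relations require 3*(a1 - a0) = 0 (mod 29), which fails.)
  Total colorings = 29
Step 3: a2 = 4, total Fox 29-colorings = 29

4


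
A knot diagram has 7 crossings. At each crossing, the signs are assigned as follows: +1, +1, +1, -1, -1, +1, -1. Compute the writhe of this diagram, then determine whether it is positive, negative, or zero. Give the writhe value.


Step 1: Count positive crossings (+1).
Positive crossings: 4
Step 2: Count negative crossings (-1).
Negative crossings: 3
Step 3: Writhe = (positive) - (negative)
w = 4 - 3 = 1
Step 4: |w| = 1, and w is positive

1


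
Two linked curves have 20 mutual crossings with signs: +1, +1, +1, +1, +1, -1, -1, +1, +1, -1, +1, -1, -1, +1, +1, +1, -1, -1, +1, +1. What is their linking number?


Step 1: Count positive crossings: 13
Step 2: Count negative crossings: 7
Step 3: Sum of signs = 13 - 7 = 6
Step 4: Linking number = sum/2 = 6/2 = 3

3


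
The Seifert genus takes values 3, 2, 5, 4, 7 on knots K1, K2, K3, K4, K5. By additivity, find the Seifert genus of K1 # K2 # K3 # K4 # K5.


The Seifert genus is additive under connected sum.
Seifert genus(K1 # K2 # K3 # K4 # K5) = (3) + (2) + (5) + (4) + (7)
= 21

21


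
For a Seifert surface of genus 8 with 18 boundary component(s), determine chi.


chi = 2 - 2g - b
= 2 - 2*8 - 18
= 2 - 16 - 18 = -32

-32


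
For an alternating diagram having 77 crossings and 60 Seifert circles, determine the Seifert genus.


For alternating knots, g = (c - s + 1)/2.
= (77 - 60 + 1)/2
= 18/2 = 9

9


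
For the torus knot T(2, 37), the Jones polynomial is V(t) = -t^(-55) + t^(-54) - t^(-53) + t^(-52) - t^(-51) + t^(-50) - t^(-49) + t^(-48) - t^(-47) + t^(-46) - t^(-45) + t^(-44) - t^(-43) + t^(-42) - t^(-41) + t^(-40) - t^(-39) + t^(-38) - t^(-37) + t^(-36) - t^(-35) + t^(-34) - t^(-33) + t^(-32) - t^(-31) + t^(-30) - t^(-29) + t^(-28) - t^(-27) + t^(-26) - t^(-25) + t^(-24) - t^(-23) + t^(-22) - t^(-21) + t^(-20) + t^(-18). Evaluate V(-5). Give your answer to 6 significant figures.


Substituting t = -5 into V(t) = -t^(-55) + t^(-54) - t^(-53) + t^(-52) - t^(-51) + t^(-50) - t^(-49) + t^(-48) - t^(-47) + t^(-46) - t^(-45) + t^(-44) - t^(-43) + t^(-42) - t^(-41) + t^(-40) - t^(-39) + t^(-38) - t^(-37) + t^(-36) - t^(-35) + t^(-34) - t^(-33) + t^(-32) - t^(-31) + t^(-30) - t^(-29) + t^(-28) - t^(-27) + t^(-26) - t^(-25) + t^(-24) - t^(-23) + t^(-22) - t^(-21) + t^(-20) + t^(-18):
  (-)t^(-55) = 3.60288e-39
  (+)t^(-54) = 1.80144e-38
  (-)t^(-53) = 9.0072e-38
  (+)t^(-52) = 4.5036e-37
  (-)t^(-51) = 2.2518e-36
  (+)t^(-50) = 1.1259e-35
  (-)t^(-49) = 5.6295e-35
  (+)t^(-48) = 2.81475e-34
  (-)t^(-47) = 1.40737e-33
  (+)t^(-46) = 7.03687e-33
  (-)t^(-45) = 3.51844e-32
  (+)t^(-44) = 1.75922e-31
  (-)t^(-43) = 8.79609e-31
  (+)t^(-42) = 4.39805e-30
  (-)t^(-41) = 2.19902e-29
  (+)t^(-40) = 1.09951e-28
  (-)t^(-39) = 5.49756e-28
  (+)t^(-38) = 2.74878e-27
  (-)t^(-37) = 1.37439e-26
  (+)t^(-36) = 6.87195e-26
  (-)t^(-35) = 3.43597e-25
  (+)t^(-34) = 1.71799e-24
  (-)t^(-33) = 8.58993e-24
  (+)t^(-32) = 4.29497e-23
  (-)t^(-31) = 2.14748e-22
  (+)t^(-30) = 1.07374e-21
  (-)t^(-29) = 5.36871e-21
  (+)t^(-28) = 2.68435e-20
  (-)t^(-27) = 1.34218e-19
  (+)t^(-26) = 6.71089e-19
  (-)t^(-25) = 3.35544e-18
  (+)t^(-24) = 1.67772e-17
  (-)t^(-23) = 8.38861e-17
  (+)t^(-22) = 4.1943e-16
  (-)t^(-21) = 2.09715e-15
  (+)t^(-20) = 1.04858e-14
  (+)t^(-18) = 2.62144e-13
Sum = (3.60288e-39) + (1.80144e-38) + (9.0072e-38) + (4.5036e-37) + (2.2518e-36) + (1.1259e-35) + (5.6295e-35) + (2.81475e-34) + (1.40737e-33) + (7.03687e-33) + (3.51844e-32) + (1.75922e-31) + (8.79609e-31) + (4.39805e-30) + (2.19902e-29) + (1.09951e-28) + (5.49756e-28) + (2.74878e-27) + (1.37439e-26) + (6.87195e-26) + (3.43597e-25) + (1.71799e-24) + (8.58993e-24) + (4.29497e-23) + (2.14748e-22) + (1.07374e-21) + (5.36871e-21) + (2.68435e-20) + (1.34218e-19) + (6.71089e-19) + (3.35544e-18) + (1.67772e-17) + (8.38861e-17) + (4.1943e-16) + (2.09715e-15) + (1.04858e-14) + (2.62144e-13)
= 2.752512e-13
Rounded to 6 significant figures: 2.75251e-13

2.75251e-13


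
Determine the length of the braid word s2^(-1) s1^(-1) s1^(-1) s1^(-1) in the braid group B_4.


The word length counts the number of generators (including inverses).
Listing each generator: s2^(-1), s1^(-1), s1^(-1), s1^(-1)
There are 4 generators in this braid word.

4


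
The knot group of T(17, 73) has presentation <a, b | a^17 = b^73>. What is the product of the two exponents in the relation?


The relation is a^17 = b^73.
Product of exponents = 17 * 73
= 1241

1241


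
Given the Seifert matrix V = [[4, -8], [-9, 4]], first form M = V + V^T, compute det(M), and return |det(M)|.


Step 1: Form V + V^T where V = [[4, -8], [-9, 4]]
  V^T = [[4, -9], [-8, 4]]
  V + V^T = [[8, -17], [-17, 8]]
Step 2: det(V + V^T) = 8*8 - (-17)*(-17)
  = 64 - 289 = -225
Step 3: Knot determinant = |det(V + V^T)| = |-225| = 225

225


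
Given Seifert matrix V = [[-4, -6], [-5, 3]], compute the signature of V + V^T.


Step 1: V + V^T = [[-8, -11], [-11, 6]]
Step 2: trace = -2, det = -169
Step 3: Discriminant = (-2)^2 - 4*(-169) = 680
Step 4: Eigenvalues: 12.0384, -14.0384
Step 5: Signature = (# positive eigenvalues) - (# negative eigenvalues) = 0

0


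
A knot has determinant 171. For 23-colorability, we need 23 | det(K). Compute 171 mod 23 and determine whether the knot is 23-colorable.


Step 1: A knot is p-colorable if and only if p divides its determinant.
Step 2: Compute 171 mod 23.
171 = 7 * 23 + 10
Step 3: 171 mod 23 = 10
Step 4: The knot is 23-colorable: no

10


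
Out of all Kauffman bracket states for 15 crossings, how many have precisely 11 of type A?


We choose which 11 of 15 crossings get A-smoothings.
C(15, 11) = 15! / (11! * 4!)
= 1365

1365


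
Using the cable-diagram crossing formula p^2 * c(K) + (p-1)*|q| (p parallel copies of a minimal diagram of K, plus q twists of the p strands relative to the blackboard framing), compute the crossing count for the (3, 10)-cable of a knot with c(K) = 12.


Step 1: Each of the c(K) crossings of the companion diagram becomes p*p = p^2 crossings among the p parallel strands, and each of the |q| twists s_1 s_2 ... s_(p-1) adds (p-1) crossings.
  Crossings = p^2 * c(K) + (p-1)*|q|
Step 2: = 3^2 * 12 + (3-1)*10
Step 3: = 9*12 + 2*10
Step 4: = 108 + 20 = 128

128


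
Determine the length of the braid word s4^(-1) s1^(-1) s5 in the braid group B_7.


The word length counts the number of generators (including inverses).
Listing each generator: s4^(-1), s1^(-1), s5
There are 3 generators in this braid word.

3


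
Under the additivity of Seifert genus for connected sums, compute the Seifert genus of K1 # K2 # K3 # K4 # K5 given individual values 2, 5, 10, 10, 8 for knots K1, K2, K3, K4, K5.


The Seifert genus is additive under connected sum.
Seifert genus(K1 # K2 # K3 # K4 # K5) = (2) + (5) + (10) + (10) + (8)
= 35

35


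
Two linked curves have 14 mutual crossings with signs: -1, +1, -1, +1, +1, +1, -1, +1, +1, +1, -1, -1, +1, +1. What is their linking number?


Step 1: Count positive crossings: 9
Step 2: Count negative crossings: 5
Step 3: Sum of signs = 9 - 5 = 4
Step 4: Linking number = sum/2 = 4/2 = 2

2


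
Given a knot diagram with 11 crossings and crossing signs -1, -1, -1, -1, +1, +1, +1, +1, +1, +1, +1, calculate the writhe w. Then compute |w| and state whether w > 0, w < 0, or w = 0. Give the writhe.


Step 1: Count positive crossings (+1).
Positive crossings: 7
Step 2: Count negative crossings (-1).
Negative crossings: 4
Step 3: Writhe = (positive) - (negative)
w = 7 - 4 = 3
Step 4: |w| = 3, and w is positive

3


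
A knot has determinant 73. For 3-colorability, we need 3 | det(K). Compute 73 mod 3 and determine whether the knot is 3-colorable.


Step 1: A knot is p-colorable if and only if p divides its determinant.
Step 2: Compute 73 mod 3.
73 = 24 * 3 + 1
Step 3: 73 mod 3 = 1
Step 4: The knot is 3-colorable: no

1


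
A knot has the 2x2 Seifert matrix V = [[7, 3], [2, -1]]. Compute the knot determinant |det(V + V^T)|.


Step 1: Form V + V^T where V = [[7, 3], [2, -1]]
  V^T = [[7, 2], [3, -1]]
  V + V^T = [[14, 5], [5, -2]]
Step 2: det(V + V^T) = 14*(-2) - 5*5
  = -28 - 25 = -53
Step 3: Knot determinant = |det(V + V^T)| = |-53| = 53

53


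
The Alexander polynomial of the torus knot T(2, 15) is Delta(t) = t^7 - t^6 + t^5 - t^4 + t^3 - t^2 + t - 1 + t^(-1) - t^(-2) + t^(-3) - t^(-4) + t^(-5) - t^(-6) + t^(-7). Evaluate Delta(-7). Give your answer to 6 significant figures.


Substituting t = -7 into Delta(t) = t^7 - t^6 + t^5 - t^4 + t^3 - t^2 + t - 1 + t^(-1) - t^(-2) + t^(-3) - t^(-4) + t^(-5) - t^(-6) + t^(-7):
Term values: (-823543) + (-117649) + (-16807) + (-2401) + (-343) + (-49) + (-7) + (-1) + (-0.142857) + (-0.0204082) + (-0.00291545) + (-0.000416493) + (-5.9499e-05) + (-8.49986e-06) + (-1.21427e-06)
Sum = -960800.1667
Rounded to 6 significant figures: -960800

-960800


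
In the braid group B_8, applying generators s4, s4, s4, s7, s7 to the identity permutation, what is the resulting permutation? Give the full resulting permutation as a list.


Starting with identity [1, 2, 3, 4, 5, 6, 7, 8].
Apply generators in sequence:
  After s4: [1, 2, 3, 5, 4, 6, 7, 8]
  After s4: [1, 2, 3, 4, 5, 6, 7, 8]
  After s4: [1, 2, 3, 5, 4, 6, 7, 8]
  After s7: [1, 2, 3, 5, 4, 6, 8, 7]
  After s7: [1, 2, 3, 5, 4, 6, 7, 8]
Final permutation: [1, 2, 3, 5, 4, 6, 7, 8]

[1, 2, 3, 5, 4, 6, 7, 8]


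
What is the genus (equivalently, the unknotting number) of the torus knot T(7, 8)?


For a torus knot T(p,q), both the unknotting number and genus equal (p-1)(q-1)/2.
= (7-1)(8-1)/2
= 6*7/2
= 42/2 = 21

21


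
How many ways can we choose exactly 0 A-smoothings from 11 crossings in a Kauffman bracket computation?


We choose which 0 of 11 crossings get A-smoothings.
C(11, 0) = 11! / (0! * 11!)
= 1

1


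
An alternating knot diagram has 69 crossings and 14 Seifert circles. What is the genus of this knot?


For alternating knots, g = (c - s + 1)/2.
= (69 - 14 + 1)/2
= 56/2 = 28

28


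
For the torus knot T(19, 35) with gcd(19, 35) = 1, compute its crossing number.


For a torus knot T(p, q) with gcd(p,q)=1,
the crossing number is min(p*(q-1), q*(p-1)).
p*(q-1) = 19*34 = 646
q*(p-1) = 35*18 = 630
min(646, 630) = 630

630


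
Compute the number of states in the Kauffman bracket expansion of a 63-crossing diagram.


Each crossing contributes 2 choices (A-smoothing or B-smoothing).
Total states = 2^63 = 9223372036854775808

9223372036854775808


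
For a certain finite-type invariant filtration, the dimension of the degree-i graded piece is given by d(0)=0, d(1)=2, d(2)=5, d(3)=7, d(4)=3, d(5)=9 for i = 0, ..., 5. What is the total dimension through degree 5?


Total dimension = d(0) + d(1) + ... + d(5)
= 0 + 2 + 5 + 7 + 3 + 9
= 26

26


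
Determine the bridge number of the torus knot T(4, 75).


The bridge number of T(p,q) is min(p,q).
min(4, 75) = 4

4


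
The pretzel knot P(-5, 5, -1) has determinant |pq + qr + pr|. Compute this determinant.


Step 1: Compute pq + qr + pr.
pq = (-5)*5 = -25
qr = 5*(-1) = -5
pr = (-5)*(-1) = 5
pq + qr + pr = -25 + (-5) + 5 = -25
Step 2: Take absolute value.
det(P(-5,5,-1)) = |-25| = 25

25


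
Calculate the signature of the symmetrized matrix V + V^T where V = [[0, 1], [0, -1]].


Step 1: V + V^T = [[0, 1], [1, -2]]
Step 2: trace = -2, det = -1
Step 3: Discriminant = (-2)^2 - 4*(-1) = 8
Step 4: Eigenvalues: 0.414214, -2.41421
Step 5: Signature = (# positive eigenvalues) - (# negative eigenvalues) = 0

0


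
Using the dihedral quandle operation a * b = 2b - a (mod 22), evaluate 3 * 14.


3 * 14 = 2*14 - 3 mod 22
= 28 - 3 mod 22
= 25 mod 22 = 3

3


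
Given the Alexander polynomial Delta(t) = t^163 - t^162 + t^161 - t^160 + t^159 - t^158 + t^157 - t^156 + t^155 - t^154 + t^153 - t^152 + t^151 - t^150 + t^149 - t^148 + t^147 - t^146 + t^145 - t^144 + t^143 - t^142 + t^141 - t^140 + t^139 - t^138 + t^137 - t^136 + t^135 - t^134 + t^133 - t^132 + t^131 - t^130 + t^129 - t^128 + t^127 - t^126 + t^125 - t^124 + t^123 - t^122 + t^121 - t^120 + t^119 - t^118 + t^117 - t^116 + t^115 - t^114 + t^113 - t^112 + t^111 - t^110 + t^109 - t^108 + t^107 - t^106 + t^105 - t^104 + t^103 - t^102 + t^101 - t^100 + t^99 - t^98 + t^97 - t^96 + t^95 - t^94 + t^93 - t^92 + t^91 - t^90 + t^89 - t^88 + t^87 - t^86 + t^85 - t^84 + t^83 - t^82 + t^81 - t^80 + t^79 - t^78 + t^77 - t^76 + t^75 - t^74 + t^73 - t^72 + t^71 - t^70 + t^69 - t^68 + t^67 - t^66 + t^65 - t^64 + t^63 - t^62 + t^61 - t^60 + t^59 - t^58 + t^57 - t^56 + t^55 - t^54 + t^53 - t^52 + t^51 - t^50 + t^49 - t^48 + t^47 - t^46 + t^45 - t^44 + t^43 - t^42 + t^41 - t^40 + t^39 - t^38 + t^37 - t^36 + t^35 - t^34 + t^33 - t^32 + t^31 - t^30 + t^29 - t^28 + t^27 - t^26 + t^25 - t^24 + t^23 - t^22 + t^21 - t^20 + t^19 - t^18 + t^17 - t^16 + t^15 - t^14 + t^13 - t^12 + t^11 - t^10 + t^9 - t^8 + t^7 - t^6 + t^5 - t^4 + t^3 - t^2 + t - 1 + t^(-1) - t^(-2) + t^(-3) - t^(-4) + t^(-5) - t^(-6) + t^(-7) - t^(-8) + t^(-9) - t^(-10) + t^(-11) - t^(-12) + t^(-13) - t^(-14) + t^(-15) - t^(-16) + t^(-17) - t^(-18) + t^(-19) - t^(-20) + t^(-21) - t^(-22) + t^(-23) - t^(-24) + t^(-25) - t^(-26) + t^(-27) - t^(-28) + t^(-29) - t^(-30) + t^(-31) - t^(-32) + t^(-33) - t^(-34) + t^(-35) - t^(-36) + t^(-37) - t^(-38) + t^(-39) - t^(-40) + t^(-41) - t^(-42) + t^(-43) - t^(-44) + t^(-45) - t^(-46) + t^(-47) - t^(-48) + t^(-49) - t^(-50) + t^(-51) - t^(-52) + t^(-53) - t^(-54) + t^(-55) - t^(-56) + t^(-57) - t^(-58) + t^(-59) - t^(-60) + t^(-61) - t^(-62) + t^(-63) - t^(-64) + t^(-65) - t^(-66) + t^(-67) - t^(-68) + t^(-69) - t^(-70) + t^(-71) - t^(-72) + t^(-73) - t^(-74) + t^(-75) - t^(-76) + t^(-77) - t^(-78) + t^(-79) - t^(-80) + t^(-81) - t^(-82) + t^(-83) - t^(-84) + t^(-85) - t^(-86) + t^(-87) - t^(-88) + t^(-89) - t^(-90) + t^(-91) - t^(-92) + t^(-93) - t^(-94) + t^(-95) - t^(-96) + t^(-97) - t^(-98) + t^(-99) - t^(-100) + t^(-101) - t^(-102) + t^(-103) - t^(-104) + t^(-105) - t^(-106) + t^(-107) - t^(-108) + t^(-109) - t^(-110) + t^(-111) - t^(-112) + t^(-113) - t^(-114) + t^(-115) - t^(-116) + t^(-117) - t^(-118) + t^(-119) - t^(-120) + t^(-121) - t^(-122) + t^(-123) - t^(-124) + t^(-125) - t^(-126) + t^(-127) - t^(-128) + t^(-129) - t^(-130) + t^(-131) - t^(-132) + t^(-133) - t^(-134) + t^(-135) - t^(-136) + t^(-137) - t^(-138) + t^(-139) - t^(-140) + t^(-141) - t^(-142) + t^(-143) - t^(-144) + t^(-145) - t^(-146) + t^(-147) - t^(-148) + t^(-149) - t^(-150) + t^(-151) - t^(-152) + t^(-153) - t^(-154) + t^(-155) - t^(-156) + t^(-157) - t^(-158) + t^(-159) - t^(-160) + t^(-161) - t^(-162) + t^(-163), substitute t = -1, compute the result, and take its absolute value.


Step 1: The polynomial has 327 terms with alternating signs, exponents from 163 down to -163.
Step 2: Substitute t = -1. The i-th term has coefficient (-1)^i and exponent (m-i),
  so its value is (-1)^i * (-1)^(m-i) = (-1)^m = -1 for every i.
Step 3: All 327 terms equal -1, so Delta(-1) = 327 * (-1) = -327
Step 4: |Delta(-1)| = 327

327


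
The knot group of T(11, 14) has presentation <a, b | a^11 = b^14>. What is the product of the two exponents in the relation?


The relation is a^11 = b^14.
Product of exponents = 11 * 14
= 154

154


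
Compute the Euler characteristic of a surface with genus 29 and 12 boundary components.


chi = 2 - 2g - b
= 2 - 2*29 - 12
= 2 - 58 - 12 = -68

-68


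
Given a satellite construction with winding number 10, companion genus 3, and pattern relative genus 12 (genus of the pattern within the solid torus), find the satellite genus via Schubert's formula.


Schubert: g(satellite) = g_rel(pattern) + |winding| * g(companion),
where g_rel(pattern) is the genus of the pattern relative to the solid torus.
= 12 + 10 * 3
= 12 + 30 = 42

42


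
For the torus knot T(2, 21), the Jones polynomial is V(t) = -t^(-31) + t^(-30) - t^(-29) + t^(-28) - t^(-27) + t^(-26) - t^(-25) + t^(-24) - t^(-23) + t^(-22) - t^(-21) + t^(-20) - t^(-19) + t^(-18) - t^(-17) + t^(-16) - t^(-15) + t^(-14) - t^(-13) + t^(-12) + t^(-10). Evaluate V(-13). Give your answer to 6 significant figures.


Substituting t = -13 into V(t) = -t^(-31) + t^(-30) - t^(-29) + t^(-28) - t^(-27) + t^(-26) - t^(-25) + t^(-24) - t^(-23) + t^(-22) - t^(-21) + t^(-20) - t^(-19) + t^(-18) - t^(-17) + t^(-16) - t^(-15) + t^(-14) - t^(-13) + t^(-12) + t^(-10):
  (-)t^(-31) = 2.936e-35
  (+)t^(-30) = 3.8168e-34
  (-)t^(-29) = 4.96184e-33
  (+)t^(-28) = 6.45039e-32
  (-)t^(-27) = 8.38551e-31
  (+)t^(-26) = 1.09012e-29
  (-)t^(-25) = 1.41715e-28
  (+)t^(-24) = 1.8423e-27
  (-)t^(-23) = 2.39499e-26
  (+)t^(-22) = 3.11348e-25
  (-)t^(-21) = 4.04753e-24
  (+)t^(-20) = 5.26178e-23
  (-)t^(-19) = 6.84032e-22
  (+)t^(-18) = 8.89241e-21
  (-)t^(-17) = 1.15601e-19
  (+)t^(-16) = 1.50282e-18
  (-)t^(-15) = 1.95366e-17
  (+)t^(-14) = 2.53976e-16
  (-)t^(-13) = 3.30169e-15
  (+)t^(-12) = 4.2922e-14
  (+)t^(-10) = 7.25382e-12
Sum = (2.936e-35) + (3.8168e-34) + (4.96184e-33) + (6.45039e-32) + (8.38551e-31) + (1.09012e-29) + (1.41715e-28) + (1.8423e-27) + (2.39499e-26) + (3.11348e-25) + (4.04753e-24) + (5.26178e-23) + (6.84032e-22) + (8.89241e-21) + (1.15601e-19) + (1.50282e-18) + (1.95366e-17) + (2.53976e-16) + (3.30169e-15) + (4.2922e-14) + (7.25382e-12)
= 7.300313843e-12
Rounded to 6 significant figures: 7.30031e-12

7.30031e-12


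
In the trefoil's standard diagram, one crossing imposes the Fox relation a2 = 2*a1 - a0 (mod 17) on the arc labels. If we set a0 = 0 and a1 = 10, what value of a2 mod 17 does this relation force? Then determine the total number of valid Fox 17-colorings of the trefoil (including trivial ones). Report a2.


Step 1: Apply the given crossing relation 2*a1 - a0 - a2 = 0 (mod 17).
  a2 = 2*a1 - a0 mod 17
  a2 = 2*10 - 0 mod 17
  a2 = 20 - 0 mod 17
  a2 = 20 mod 17 = 3
Step 2: The trefoil has determinant 3.
  Number of Fox p-colorings (p prime) is p^2 if p = 3, else p.
  Since 17 does not divide 3, only trivial (constant) colorings exist.
  (So the trial a0 = 0, a1 = 10 with a0 != a1 does NOT extend to a valid coloring of the whole trefoil: the other two crossing relations require 3*(a1 - a0) = 0 (mod 17), which fails.)
  Total colorings = 17
Step 3: a2 = 3, total Fox 17-colorings = 17

3
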